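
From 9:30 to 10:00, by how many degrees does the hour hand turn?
The hour hand moves 0.5 degrees per minute.
Time elapsed: 10:00 - 9:30 = 30 minutes
Angular displacement: 30 x 0.5 = 15 degrees

Final answer: 15 degrees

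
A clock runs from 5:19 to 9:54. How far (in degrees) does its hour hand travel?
The hour hand moves 0.5 degrees per minute.
Time elapsed: 9:54 - 5:19 = 275 minutes
Angular displacement: 275 x 0.5 = 137.5 degrees

Final answer: 137.5 degrees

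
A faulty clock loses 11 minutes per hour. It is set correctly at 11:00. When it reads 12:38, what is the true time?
For every 60 true minutes, the faulty clock advances 49 minutes, so 1 faulty-clock minute corresponds to 60/49 true minutes.
From 11:00 to 12:38 on the faulty dial is 98 minutes.
True elapsed: 98 x 60/49 = 120 minutes = 2 hours.
True time: 11:00 + 2 hours = 1:00.

Final answer: 1:00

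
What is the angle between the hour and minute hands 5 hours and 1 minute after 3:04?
First find the time 5 hours and 1 minute after 3:04.
Total minutes: 3 x 60 + 4 + 5 x 60 + 1 = 485.
485 mod 720 = 485 minutes = 8:05.
Now compute the angle at 8:05:
Hour hand: 8 x 30 + 5 x 0.5 = 242.5 degrees
Minute hand: 5 x 6 = 30 degrees
Difference: |242.5 - 30| = 212.5 degrees
Smaller angle: 360 - 212.5 = 147.5 degrees

Final answer: 147.5 degrees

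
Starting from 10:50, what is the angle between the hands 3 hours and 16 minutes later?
First find the time 3 hours and 16 minutes after 10:50.
Total minutes: 10 x 60 + 50 + 3 x 60 + 16 = 846.
846 mod 720 = 126 minutes = 2:06.
Now compute the angle at 2:06:
Hour hand: 2 x 30 + 6 x 0.5 = 63 degrees
Minute hand: 6 x 6 = 36 degrees
Difference: |63 - 36| = 27 degrees
The angle is 27 degrees

Final answer: 27 degrees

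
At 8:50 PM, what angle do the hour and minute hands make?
Hour hand position: 8 x 30 + 50 x 0.5 = 265 degrees
Minute hand position: 50 x 6 = 300 degrees
Difference: |265 - 300| = 35 degrees
The angle between the hands is 35 degrees

Final answer: 35 degrees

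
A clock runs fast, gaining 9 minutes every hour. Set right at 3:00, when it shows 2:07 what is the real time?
For every 60 true minutes, the faulty clock advances 69 minutes, so 1 faulty-clock minute corresponds to 60/69 true minutes.
From 3:00 to 2:07 on the faulty dial is 667 minutes.
True elapsed: 667 x 60/69 = 580 minutes = 9 hours and 40 minutes.
True time: 3:00 + 9 hours and 40 minutes = 12:40.

Final answer: 12:40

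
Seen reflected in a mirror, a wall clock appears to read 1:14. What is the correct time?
Reflection across the vertical (12-6) axis maps a hand at angle A degrees to (360 - A) degrees, which sends a reading of T minutes past 12:00 to (720 - T) minutes past 12:00.
Mirror reads 1:14 = 74 minutes past 12:00.
Actual time: (720 - 74) mod 720 = 646 minutes = 10:46.

Final answer: 10:46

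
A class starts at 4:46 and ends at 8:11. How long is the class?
From 4:46 to 8:11:
(8 x 60 + 11) - (4 x 60 + 46) = 491 - 286 = 205 minutes
= 3 hours and 25 minutes

Final answer: 3 hours and 25 minutes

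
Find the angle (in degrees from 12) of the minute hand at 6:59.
The minute hand moves 6 degrees per minute.
At 6:59: 59 x 6 = 354 degrees

Final answer: 354 degrees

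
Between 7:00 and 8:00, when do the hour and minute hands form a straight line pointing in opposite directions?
For hands to be 180 degrees apart: |30H - 5.5t| = 180
With H = 7: t = (30 x 7 + 180)/5.5 = 70.91 or t = (30 x 7 - 180)/5.5 = 5.45
First valid solution (0 < t < 60): t = 5.45 minutes
The hands are opposite at 5.45 minutes past 7:00.

Final answer: 5.45 minutes past 7:00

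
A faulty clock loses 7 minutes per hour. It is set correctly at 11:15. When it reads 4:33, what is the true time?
For every 60 true minutes, the faulty clock advances 53 minutes, so 1 faulty-clock minute corresponds to 60/53 true minutes.
From 11:15 to 4:33 on the faulty dial is 318 minutes.
True elapsed: 318 x 60/53 = 360 minutes = 6 hours.
True time: 11:15 + 6 hours = 5:15.

Final answer: 5:15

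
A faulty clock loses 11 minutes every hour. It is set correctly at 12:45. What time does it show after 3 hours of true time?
For every 60 true minutes, the faulty clock advances 60 - 11 = 49 minutes.
True elapsed: 3 hours = 180 minutes.
Faulty clock advances: 180 x 49/60 = 147 minutes (drift: 33 minutes behind).
Shown time: 12:45 + 147 minutes = 3:12.

Final answer: 3:12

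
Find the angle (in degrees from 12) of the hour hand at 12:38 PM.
The hour hand moves 30 degrees per hour and 0.5 degrees per minute.
At 12:38: (0) x 30 + 38 x 0.5 = 0 + 19 = 19 degrees

Final answer: 19 degrees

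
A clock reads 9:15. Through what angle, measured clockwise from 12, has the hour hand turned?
The hour hand moves 30 degrees per hour and 0.5 degrees per minute.
At 9:15: (9) x 30 + 15 x 0.5 = 270 + 7.5 = 277.5 degrees

Final answer: 277.5 degrees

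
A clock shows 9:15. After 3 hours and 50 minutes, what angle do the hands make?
First find the time 3 hours and 50 minutes after 9:15.
Total minutes: 9 x 60 + 15 + 3 x 60 + 50 = 785.
785 mod 720 = 65 minutes = 1:05.
Now compute the angle at 1:05:
Hour hand: 1 x 30 + 5 x 0.5 = 32.5 degrees
Minute hand: 5 x 6 = 30 degrees
Difference: |32.5 - 30| = 2.5 degrees
The angle is 2.5 degrees

Final answer: 2.5 degrees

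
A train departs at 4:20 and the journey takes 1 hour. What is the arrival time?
Starting time: 4:20
Adding 0 minutes to 20 minutes: 20 + 0 = 20 minutes
Adding 1 hour: 4 + 1 = 5
Final time: 5:20

Final answer: 5:20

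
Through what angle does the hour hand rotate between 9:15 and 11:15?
The hour hand moves 0.5 degrees per minute.
Time elapsed: 11:15 - 9:15 = 120 minutes
Angular displacement: 120 x 0.5 = 60 degrees

Final answer: 60 degrees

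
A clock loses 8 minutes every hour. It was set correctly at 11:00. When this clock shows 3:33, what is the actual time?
For every 60 true minutes, the faulty clock advances 52 minutes, so 1 faulty-clock minute corresponds to 60/52 true minutes.
From 11:00 to 3:33 on the faulty dial is 273 minutes.
True elapsed: 273 x 60/52 = 315 minutes = 5 hours and 15 minutes.
True time: 11:00 + 5 hours and 15 minutes = 4:15.

Final answer: 4:15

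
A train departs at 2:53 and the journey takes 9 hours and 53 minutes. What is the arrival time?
Starting time: 2:53
Adding 53 minutes to 53 minutes: 53 + 53 = 106 minutes = 1 hour and 46 minutes
Adding 9 hours: 2 + 9 + 1 (carry) = 12
Final time: 12:46

Final answer: 12:46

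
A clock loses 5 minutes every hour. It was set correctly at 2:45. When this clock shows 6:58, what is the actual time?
For every 60 true minutes, the faulty clock advances 55 minutes, so 1 faulty-clock minute corresponds to 60/55 true minutes.
From 2:45 to 6:58 on the faulty dial is 253 minutes.
True elapsed: 253 x 60/55 = 276 minutes = 4 hours and 36 minutes.
True time: 2:45 + 4 hours and 36 minutes = 7:21.

Final answer: 7:21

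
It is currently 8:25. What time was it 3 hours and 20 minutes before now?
Starting time: 8:25 = 505 total minutes past 12:00
Subtracting: 3 hours and 20 minutes = 200 minutes
505 - 200 = 305 minutes
= 5 hours and 5 minutes past 12:00 = 5:05

Final answer: 5:05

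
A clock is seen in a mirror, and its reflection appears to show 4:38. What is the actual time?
Reflection across the vertical (12-6) axis maps a hand at angle A degrees to (360 - A) degrees, which sends a reading of T minutes past 12:00 to (720 - T) minutes past 12:00.
Mirror reads 4:38 = 278 minutes past 12:00.
Actual time: (720 - 278) mod 720 = 442 minutes = 7:22.

Final answer: 7:22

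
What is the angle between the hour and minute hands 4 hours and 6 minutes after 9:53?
First find the time 4 hours and 6 minutes after 9:53.
Total minutes: 9 x 60 + 53 + 4 x 60 + 6 = 839.
839 mod 720 = 119 minutes = 1:59.
Now compute the angle at 1:59:
Hour hand: 1 x 30 + 59 x 0.5 = 59.5 degrees
Minute hand: 59 x 6 = 354 degrees
Difference: |59.5 - 354| = 294.5 degrees
Smaller angle: 360 - 294.5 = 65.5 degrees

Final answer: 65.5 degrees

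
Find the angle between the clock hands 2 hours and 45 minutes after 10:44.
First find the time 2 hours and 45 minutes after 10:44.
Total minutes: 10 x 60 + 44 + 2 x 60 + 45 = 809.
809 mod 720 = 89 minutes = 1:29.
Now compute the angle at 1:29:
Hour hand: 1 x 30 + 29 x 0.5 = 44.5 degrees
Minute hand: 29 x 6 = 174 degrees
Difference: |44.5 - 174| = 129.5 degrees
The angle is 129.5 degrees

Final answer: 129.5 degrees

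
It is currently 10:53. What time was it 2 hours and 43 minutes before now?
Starting time: 10:53 = 653 total minutes past 12:00
Subtracting: 2 hours and 43 minutes = 163 minutes
653 - 163 = 490 minutes
= 8 hours and 10 minutes past 12:00 = 8:10

Final answer: 8:10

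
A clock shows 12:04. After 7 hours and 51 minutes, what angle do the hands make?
First find the time 7 hours and 51 minutes after 12:04.
Total minutes: 12 x 60 + 4 + 7 x 60 + 51 = 1195.
1195 mod 720 = 475 minutes = 7:55.
Now compute the angle at 7:55:
Hour hand: 7 x 30 + 55 x 0.5 = 237.5 degrees
Minute hand: 55 x 6 = 330 degrees
Difference: |237.5 - 330| = 92.5 degrees
The angle is 92.5 degrees

Final answer: 92.5 degrees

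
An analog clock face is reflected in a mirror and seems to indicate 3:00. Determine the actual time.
Reflection across the vertical (12-6) axis maps a hand at angle A degrees to (360 - A) degrees, which sends a reading of T minutes past 12:00 to (720 - T) minutes past 12:00.
Mirror reads 3:00 = 180 minutes past 12:00.
Actual time: (720 - 180) mod 720 = 540 minutes = 9:00.

Final answer: 9:00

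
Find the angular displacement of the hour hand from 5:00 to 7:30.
The hour hand moves 0.5 degrees per minute.
Time elapsed: 7:30 - 5:00 = 150 minutes
Angular displacement: 150 x 0.5 = 75 degrees

Final answer: 75 degrees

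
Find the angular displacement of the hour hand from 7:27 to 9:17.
The hour hand moves 0.5 degrees per minute.
Time elapsed: 9:17 - 7:27 = 110 minutes
Angular displacement: 110 x 0.5 = 55 degrees

Final answer: 55 degrees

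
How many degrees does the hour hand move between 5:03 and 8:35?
The hour hand moves 0.5 degrees per minute.
Time elapsed: 8:35 - 5:03 = 212 minutes
Angular displacement: 212 x 0.5 = 106 degrees

Final answer: 106 degrees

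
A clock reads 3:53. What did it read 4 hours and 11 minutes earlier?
Starting time: 3:53 = 233 total minutes past 12:00
Subtracting: 4 hours and 11 minutes = 251 minutes
233 - 251 = -18 (negative, add 12 hours = 720) = 702 minutes
= 11 hours and 42 minutes past 12:00 = 11:42

Final answer: 11:42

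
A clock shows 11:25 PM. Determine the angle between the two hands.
Hour hand position: 11 x 30 + 25 x 0.5 = 342.5 degrees
Minute hand position: 25 x 6 = 150 degrees
Difference: |342.5 - 150| = 192.5 degrees
Since 192.5 > 180, the smaller angle is 360 - 192.5 = 167.5 degrees

Final answer: 167.5 degrees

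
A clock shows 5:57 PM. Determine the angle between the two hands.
Hour hand position: 5 x 30 + 57 x 0.5 = 178.5 degrees
Minute hand position: 57 x 6 = 342 degrees
Difference: |178.5 - 342| = 163.5 degrees
The angle between the hands is 163.5 degrees

Final answer: 163.5 degrees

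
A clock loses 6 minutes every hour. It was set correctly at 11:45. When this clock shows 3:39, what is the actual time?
For every 60 true minutes, the faulty clock advances 54 minutes, so 1 faulty-clock minute corresponds to 60/54 true minutes.
From 11:45 to 3:39 on the faulty dial is 234 minutes.
True elapsed: 234 x 60/54 = 260 minutes = 4 hours and 20 minutes.
True time: 11:45 + 4 hours and 20 minutes = 4:05.

Final answer: 4:05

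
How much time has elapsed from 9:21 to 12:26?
From 9:21 to 12:26:
(12 x 60 + 26) - (9 x 60 + 21) = 746 - 561 = 185 minutes
= 3 hours and 5 minutes

Final answer: 3 hours and 5 minutes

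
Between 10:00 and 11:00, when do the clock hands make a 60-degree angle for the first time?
At t minutes past 10:00, the hour hand is at 30 x 10 + 0.5t degrees and the minute hand is at 6t degrees.
The smaller angle between them is 60 degrees when |30H - 5.5t| = 60 or |30H - 5.5t| = 300.
With H = 10, solve 30 x 10 - 5.5t = +/- target for each target:
  t = (30 x 10 - 60) / 5.5 = 43.64
  t = (30 x 10 + 60) / 5.5 = 65.45 (outside (0, 60))
  t = (30 x 10 - 300) / 5.5 = 0 (outside (0, 60))
  t = (30 x 10 + 300) / 5.5 = 109.09 (outside (0, 60))
Valid solutions in (0, 60): {43.64} minutes.
The first occurrence is t = 43.64 minutes.
The hands form a 60-degree angle at 43.64 minutes past 10:00.

Final answer: 43.64 minutes past 10:00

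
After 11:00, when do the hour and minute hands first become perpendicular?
At t minutes past 11:00, the hour hand is at 30 x 11 + 0.5t degrees and the minute hand is at 6t degrees.
The smaller angle between them is 90 degrees when |30H - 5.5t| = 90 or |30H - 5.5t| = 270.
With H = 11, solve 30 x 11 - 5.5t = +/- target for each target:
  t = (30 x 11 - 90) / 5.5 = 43.64
  t = (30 x 11 + 90) / 5.5 = 76.36 (outside (0, 60))
  t = (30 x 11 - 270) / 5.5 = 10.91
  t = (30 x 11 + 270) / 5.5 = 109.09 (outside (0, 60))
Valid solutions in (0, 60): {10.91, 43.64} minutes.
First occurrence: t = 10.91 minutes.
The hands are at right angles at 10.91 minutes past 11:00.

Final answer: 10.91 minutes past 11:00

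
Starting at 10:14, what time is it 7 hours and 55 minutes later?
Starting time: 10:14
Adding 55 minutes to 14 minutes: 14 + 55 = 69 minutes = 1 hour and 9 minutes
Adding 7 hours: 10 + 7 + 1 (carry) = 18 - 12 = 6
Final time: 6:09

Final answer: 6:09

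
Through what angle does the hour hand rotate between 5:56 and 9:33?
The hour hand moves 0.5 degrees per minute.
Time elapsed: 9:33 - 5:56 = 217 minutes
Angular displacement: 217 x 0.5 = 108.5 degrees

Final answer: 108.5 degrees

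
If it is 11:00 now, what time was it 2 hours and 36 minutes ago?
Starting time: 11:00 = 660 total minutes past 12:00
Subtracting: 2 hours and 36 minutes = 156 minutes
660 - 156 = 504 minutes
= 8 hours and 24 minutes past 12:00 = 8:24

Final answer: 8:24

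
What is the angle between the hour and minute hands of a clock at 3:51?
Hour hand position: 3 x 30 + 51 x 0.5 = 115.5 degrees
Minute hand position: 51 x 6 = 306 degrees
Difference: |115.5 - 306| = 190.5 degrees
Since 190.5 > 180, the smaller angle is 360 - 190.5 = 169.5 degrees

Final answer: 169.5 degrees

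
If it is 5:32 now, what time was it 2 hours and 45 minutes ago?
Starting time: 5:32 = 332 total minutes past 12:00
Subtracting: 2 hours and 45 minutes = 165 minutes
332 - 165 = 167 minutes
= 2 hours and 47 minutes past 12:00 = 2:47

Final answer: 2:47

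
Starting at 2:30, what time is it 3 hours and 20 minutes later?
Starting time: 2:30
Adding 20 minutes to 30 minutes: 30 + 20 = 50 minutes
Adding 3 hours: 2 + 3 = 5
Final time: 5:50

Final answer: 5:50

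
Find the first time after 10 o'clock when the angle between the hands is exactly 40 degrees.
At t minutes past 10:00, the hour hand is at 30 x 10 + 0.5t degrees and the minute hand is at 6t degrees.
The smaller angle between them is 40 degrees when |30H - 5.5t| = 40 or |30H - 5.5t| = 320.
With H = 10, solve 30 x 10 - 5.5t = +/- target for each target:
  t = (30 x 10 - 40) / 5.5 = 47.27
  t = (30 x 10 + 40) / 5.5 = 61.82 (outside (0, 60))
  t = (30 x 10 - 320) / 5.5 = -3.64 (outside (0, 60))
  t = (30 x 10 + 320) / 5.5 = 112.73 (outside (0, 60))
Valid solutions in (0, 60): {47.27} minutes.
The first occurrence is t = 47.27 minutes.
The hands form a 40-degree angle at 47.27 minutes past 10:00.

Final answer: 47.27 minutes past 10:00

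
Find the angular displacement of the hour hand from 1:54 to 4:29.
The hour hand moves 0.5 degrees per minute.
Time elapsed: 4:29 - 1:54 = 155 minutes
Angular displacement: 155 x 0.5 = 77.5 degrees

Final answer: 77.5 degrees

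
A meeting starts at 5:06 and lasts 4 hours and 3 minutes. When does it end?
Starting time: 5:06
Adding 3 minutes to 6 minutes: 6 + 3 = 9 minutes
Adding 4 hours: 5 + 4 = 9
Final time: 9:09

Final answer: 9:09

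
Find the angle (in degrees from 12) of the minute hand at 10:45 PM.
The minute hand moves 6 degrees per minute.
At 10:45: 45 x 6 = 270 degrees

Final answer: 270 degrees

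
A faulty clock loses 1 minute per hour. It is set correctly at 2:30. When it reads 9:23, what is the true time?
For every 60 true minutes, the faulty clock advances 59 minutes, so 1 faulty-clock minute corresponds to 60/59 true minutes.
From 2:30 to 9:23 on the faulty dial is 413 minutes.
True elapsed: 413 x 60/59 = 420 minutes = 7 hours.
True time: 2:30 + 7 hours = 9:30.

Final answer: 9:30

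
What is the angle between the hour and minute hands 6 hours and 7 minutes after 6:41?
First find the time 6 hours and 7 minutes after 6:41.
Total minutes: 6 x 60 + 41 + 6 x 60 + 7 = 768.
768 mod 720 = 48 minutes = 12:48.
Now compute the angle at 12:48:
Hour hand: 0 x 30 + 48 x 0.5 = 24 degrees
Minute hand: 48 x 6 = 288 degrees
Difference: |24 - 288| = 264 degrees
Smaller angle: 360 - 264 = 96 degrees

Final answer: 96 degrees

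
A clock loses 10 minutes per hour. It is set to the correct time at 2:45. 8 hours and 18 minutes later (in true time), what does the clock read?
For every 60 true minutes, the faulty clock advances 60 - 10 = 50 minutes.
True elapsed: 8 hours and 18 minutes = 498 minutes.
Faulty clock advances: 498 x 50/60 = 415 minutes (drift: 83 minutes behind).
Shown time: 2:45 + 415 minutes = 9:40.

Final answer: 9:40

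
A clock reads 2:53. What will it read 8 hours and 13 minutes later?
Starting time: 2:53
Adding 13 minutes to 53 minutes: 53 + 13 = 66 minutes = 1 hour and 6 minutes
Adding 8 hours: 2 + 8 + 1 (carry) = 11
Final time: 11:06

Final answer: 11:06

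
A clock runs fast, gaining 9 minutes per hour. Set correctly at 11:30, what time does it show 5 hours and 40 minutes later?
For every 60 true minutes, the faulty clock advances 60 + 9 = 69 minutes.
True elapsed: 5 hours and 40 minutes = 340 minutes.
Faulty clock advances: 340 x 69/60 = 391 minutes (drift: 51 minutes ahead).
Shown time: 11:30 + 391 minutes = 6:01.

Final answer: 6:01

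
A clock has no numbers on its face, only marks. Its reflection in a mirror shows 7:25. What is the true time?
Reflection across the vertical (12-6) axis maps a hand at angle A degrees to (360 - A) degrees, which sends a reading of T minutes past 12:00 to (720 - T) minutes past 12:00.
Mirror reads 7:25 = 445 minutes past 12:00.
Actual time: (720 - 445) mod 720 = 275 minutes = 4:35.

Final answer: 4:35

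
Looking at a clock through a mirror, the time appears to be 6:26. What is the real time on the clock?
Reflection across the vertical (12-6) axis maps a hand at angle A degrees to (360 - A) degrees, which sends a reading of T minutes past 12:00 to (720 - T) minutes past 12:00.
Mirror reads 6:26 = 386 minutes past 12:00.
Actual time: (720 - 386) mod 720 = 334 minutes = 5:34.

Final answer: 5:34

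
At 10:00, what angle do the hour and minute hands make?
Hour hand position: 10 x 30 + 0 x 0.5 = 300 degrees
Minute hand position: 0 x 6 = 0 degrees
Difference: |300 - 0| = 300 degrees
Since 300 > 180, the smaller angle is 360 - 300 = 60 degrees

Final answer: 60 degrees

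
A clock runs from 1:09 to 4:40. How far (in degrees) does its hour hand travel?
The hour hand moves 0.5 degrees per minute.
Time elapsed: 4:40 - 1:09 = 211 minutes
Angular displacement: 211 x 0.5 = 105.5 degrees

Final answer: 105.5 degrees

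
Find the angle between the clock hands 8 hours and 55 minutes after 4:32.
First find the time 8 hours and 55 minutes after 4:32.
Total minutes: 4 x 60 + 32 + 8 x 60 + 55 = 807.
807 mod 720 = 87 minutes = 1:27.
Now compute the angle at 1:27:
Hour hand: 1 x 30 + 27 x 0.5 = 43.5 degrees
Minute hand: 27 x 6 = 162 degrees
Difference: |43.5 - 162| = 118.5 degrees
The angle is 118.5 degrees

Final answer: 118.5 degrees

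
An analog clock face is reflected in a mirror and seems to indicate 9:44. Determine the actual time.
Reflection across the vertical (12-6) axis maps a hand at angle A degrees to (360 - A) degrees, which sends a reading of T minutes past 12:00 to (720 - T) minutes past 12:00.
Mirror reads 9:44 = 584 minutes past 12:00.
Actual time: (720 - 584) mod 720 = 136 minutes = 2:16.

Final answer: 2:16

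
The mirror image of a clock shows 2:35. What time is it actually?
Reflection across the vertical (12-6) axis maps a hand at angle A degrees to (360 - A) degrees, which sends a reading of T minutes past 12:00 to (720 - T) minutes past 12:00.
Mirror reads 2:35 = 155 minutes past 12:00.
Actual time: (720 - 155) mod 720 = 565 minutes = 9:25.

Final answer: 9:25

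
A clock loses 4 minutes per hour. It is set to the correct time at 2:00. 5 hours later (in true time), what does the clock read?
For every 60 true minutes, the faulty clock advances 60 - 4 = 56 minutes.
True elapsed: 5 hours = 300 minutes.
Faulty clock advances: 300 x 56/60 = 280 minutes (drift: 20 minutes behind).
Shown time: 2:00 + 280 minutes = 6:40.

Final answer: 6:40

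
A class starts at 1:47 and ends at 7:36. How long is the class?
From 1:47 to 7:36:
(7 x 60 + 36) - (1 x 60 + 47) = 456 - 107 = 349 minutes
= 5 hours and 49 minutes

Final answer: 5 hours and 49 minutes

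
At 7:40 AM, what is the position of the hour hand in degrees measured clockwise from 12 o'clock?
The hour hand moves 30 degrees per hour and 0.5 degrees per minute.
At 7:40: (7) x 30 + 40 x 0.5 = 210 + 20 = 230 degrees

Final answer: 230 degrees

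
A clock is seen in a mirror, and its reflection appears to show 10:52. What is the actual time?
Reflection across the vertical (12-6) axis maps a hand at angle A degrees to (360 - A) degrees, which sends a reading of T minutes past 12:00 to (720 - T) minutes past 12:00.
Mirror reads 10:52 = 652 minutes past 12:00.
Actual time: (720 - 652) mod 720 = 68 minutes = 1:08.

Final answer: 1:08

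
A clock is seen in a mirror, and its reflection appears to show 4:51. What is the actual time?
Reflection across the vertical (12-6) axis maps a hand at angle A degrees to (360 - A) degrees, which sends a reading of T minutes past 12:00 to (720 - T) minutes past 12:00.
Mirror reads 4:51 = 291 minutes past 12:00.
Actual time: (720 - 291) mod 720 = 429 minutes = 7:09.

Final answer: 7:09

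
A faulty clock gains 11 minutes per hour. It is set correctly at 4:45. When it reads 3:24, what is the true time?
For every 60 true minutes, the faulty clock advances 71 minutes, so 1 faulty-clock minute corresponds to 60/71 true minutes.
From 4:45 to 3:24 on the faulty dial is 639 minutes.
True elapsed: 639 x 60/71 = 540 minutes = 9 hours.
True time: 4:45 + 9 hours = 1:45.

Final answer: 1:45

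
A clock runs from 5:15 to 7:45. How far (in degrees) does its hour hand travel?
The hour hand moves 0.5 degrees per minute.
Time elapsed: 7:45 - 5:15 = 150 minutes
Angular displacement: 150 x 0.5 = 75 degrees

Final answer: 75 degrees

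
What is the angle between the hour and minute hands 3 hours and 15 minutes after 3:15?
First find the time 3 hours and 15 minutes after 3:15.
Total minutes: 3 x 60 + 15 + 3 x 60 + 15 = 390.
390 mod 720 = 390 minutes = 6:30.
Now compute the angle at 6:30:
Hour hand: 6 x 30 + 30 x 0.5 = 195 degrees
Minute hand: 30 x 6 = 180 degrees
Difference: |195 - 180| = 15 degrees
The angle is 15 degrees

Final answer: 15 degrees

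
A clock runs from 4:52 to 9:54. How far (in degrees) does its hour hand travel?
The hour hand moves 0.5 degrees per minute.
Time elapsed: 9:54 - 4:52 = 302 minutes
Angular displacement: 302 x 0.5 = 151 degrees

Final answer: 151 degrees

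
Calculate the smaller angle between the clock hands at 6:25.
Hour hand position: 6 x 30 + 25 x 0.5 = 192.5 degrees
Minute hand position: 25 x 6 = 150 degrees
Difference: |192.5 - 150| = 42.5 degrees
The angle between the hands is 42.5 degrees

Final answer: 42.5 degrees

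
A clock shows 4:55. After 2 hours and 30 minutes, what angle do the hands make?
First find the time 2 hours and 30 minutes after 4:55.
Total minutes: 4 x 60 + 55 + 2 x 60 + 30 = 445.
445 mod 720 = 445 minutes = 7:25.
Now compute the angle at 7:25:
Hour hand: 7 x 30 + 25 x 0.5 = 222.5 degrees
Minute hand: 25 x 6 = 150 degrees
Difference: |222.5 - 150| = 72.5 degrees
The angle is 72.5 degrees

Final answer: 72.5 degrees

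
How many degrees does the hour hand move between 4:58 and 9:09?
The hour hand moves 0.5 degrees per minute.
Time elapsed: 9:09 - 4:58 = 251 minutes
Angular displacement: 251 x 0.5 = 125.5 degrees

Final answer: 125.5 degrees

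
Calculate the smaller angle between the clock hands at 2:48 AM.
Hour hand position: 2 x 30 + 48 x 0.5 = 84 degrees
Minute hand position: 48 x 6 = 288 degrees
Difference: |84 - 288| = 204 degrees
Since 204 > 180, the smaller angle is 360 - 204 = 156 degrees

Final answer: 156 degrees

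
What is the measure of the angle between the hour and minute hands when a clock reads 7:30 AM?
Hour hand position: 7 x 30 + 30 x 0.5 = 225 degrees
Minute hand position: 30 x 6 = 180 degrees
Difference: |225 - 180| = 45 degrees
The angle between the hands is 45 degrees

Final answer: 45 degrees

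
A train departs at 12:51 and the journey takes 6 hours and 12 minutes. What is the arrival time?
Starting time: 12:51
Adding 12 minutes to 51 minutes: 51 + 12 = 63 minutes = 1 hour and 3 minutes
Adding 6 hours: 12 + 6 + 1 (carry) = 19 - 12 = 7
Final time: 7:03

Final answer: 7:03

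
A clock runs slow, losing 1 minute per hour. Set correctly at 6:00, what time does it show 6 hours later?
For every 60 true minutes, the faulty clock advances 60 - 1 = 59 minutes.
True elapsed: 6 hours = 360 minutes.
Faulty clock advances: 360 x 59/60 = 354 minutes (drift: 6 minutes behind).
Shown time: 6:00 + 354 minutes = 11:54.

Final answer: 11:54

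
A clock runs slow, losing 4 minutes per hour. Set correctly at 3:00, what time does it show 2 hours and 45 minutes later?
For every 60 true minutes, the faulty clock advances 60 - 4 = 56 minutes.
True elapsed: 2 hours and 45 minutes = 165 minutes.
Faulty clock advances: 165 x 56/60 = 154 minutes (drift: 11 minutes behind).
Shown time: 3:00 + 154 minutes = 5:34.

Final answer: 5:34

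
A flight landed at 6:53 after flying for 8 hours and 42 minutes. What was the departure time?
Starting time: 6:53 = 413 total minutes past 12:00
Subtracting: 8 hours and 42 minutes = 522 minutes
413 - 522 = -109 (negative, add 12 hours = 720) = 611 minutes
= 10 hours and 11 minutes past 12:00 = 10:11

Final answer: 10:11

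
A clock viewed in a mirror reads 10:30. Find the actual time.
Reflection across the vertical (12-6) axis maps a hand at angle A degrees to (360 - A) degrees, which sends a reading of T minutes past 12:00 to (720 - T) minutes past 12:00.
Mirror reads 10:30 = 630 minutes past 12:00.
Actual time: (720 - 630) mod 720 = 90 minutes = 1:30.

Final answer: 1:30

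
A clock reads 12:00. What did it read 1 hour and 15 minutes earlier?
Starting time: 12:00 = 0 total minutes past 12:00
Subtracting: 1 hour and 15 minutes = 75 minutes
0 - 75 = -75 (negative, add 12 hours = 720) = 645 minutes
= 10 hours and 45 minutes past 12:00 = 10:45

Final answer: 10:45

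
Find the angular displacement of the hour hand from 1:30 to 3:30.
The hour hand moves 0.5 degrees per minute.
Time elapsed: 3:30 - 1:30 = 120 minutes
Angular displacement: 120 x 0.5 = 60 degrees

Final answer: 60 degrees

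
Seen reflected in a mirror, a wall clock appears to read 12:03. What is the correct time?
Reflection across the vertical (12-6) axis maps a hand at angle A degrees to (360 - A) degrees, which sends a reading of T minutes past 12:00 to (720 - T) minutes past 12:00.
Mirror reads 12:03 = 3 minutes past 12:00.
Actual time: (720 - 3) mod 720 = 717 minutes = 11:57.

Final answer: 11:57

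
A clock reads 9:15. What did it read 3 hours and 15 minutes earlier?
Starting time: 9:15 = 555 total minutes past 12:00
Subtracting: 3 hours and 15 minutes = 195 minutes
555 - 195 = 360 minutes
= 6 hours past 12:00 = 6:00

Final answer: 6:00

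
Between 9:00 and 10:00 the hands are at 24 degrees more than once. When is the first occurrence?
At t minutes past 9:00, the hour hand is at 30 x 9 + 0.5t degrees and the minute hand is at 6t degrees.
The smaller angle between them is 24 degrees when |30H - 5.5t| = 24 or |30H - 5.5t| = 336.
With H = 9, solve 30 x 9 - 5.5t = +/- target for each target:
  t = (30 x 9 - 24) / 5.5 = 44.73
  t = (30 x 9 + 24) / 5.5 = 53.45
  t = (30 x 9 - 336) / 5.5 = -12 (outside (0, 60))
  t = (30 x 9 + 336) / 5.5 = 110.18 (outside (0, 60))
Valid solutions in (0, 60): {44.73, 53.45} minutes.
The first occurrence is t = 44.73 minutes.
The hands form a 24-degree angle at 44.73 minutes past 9:00.

Final answer: 44.73 minutes past 9:00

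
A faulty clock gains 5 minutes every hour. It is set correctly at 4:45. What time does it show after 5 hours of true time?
For every 60 true minutes, the faulty clock advances 60 + 5 = 65 minutes.
True elapsed: 5 hours = 300 minutes.
Faulty clock advances: 300 x 65/60 = 325 minutes (drift: 25 minutes ahead).
Shown time: 4:45 + 325 minutes = 10:10.

Final answer: 10:10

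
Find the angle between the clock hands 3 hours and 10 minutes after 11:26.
First find the time 3 hours and 10 minutes after 11:26.
Total minutes: 11 x 60 + 26 + 3 x 60 + 10 = 876.
876 mod 720 = 156 minutes = 2:36.
Now compute the angle at 2:36:
Hour hand: 2 x 30 + 36 x 0.5 = 78 degrees
Minute hand: 36 x 6 = 216 degrees
Difference: |78 - 216| = 138 degrees
The angle is 138 degrees

Final answer: 138 degrees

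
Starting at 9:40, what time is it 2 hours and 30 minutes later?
Starting time: 9:40
Adding 30 minutes to 40 minutes: 40 + 30 = 70 minutes = 1 hour and 10 minutes
Adding 2 hours: 9 + 2 + 1 (carry) = 12
Final time: 12:10

Final answer: 12:10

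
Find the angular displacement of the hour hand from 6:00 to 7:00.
The hour hand moves 0.5 degrees per minute.
Time elapsed: 7:00 - 6:00 = 60 minutes
Angular displacement: 60 x 0.5 = 30 degrees

Final answer: 30 degrees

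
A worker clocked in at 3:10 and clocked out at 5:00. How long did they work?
From 3:10 to 5:00:
(5 x 60 + 0) - (3 x 60 + 10) = 300 - 190 = 110 minutes
= 1 hour and 50 minutes

Final answer: 1 hour and 50 minutes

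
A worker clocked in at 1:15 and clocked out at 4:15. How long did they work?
From 1:15 to 4:15:
(4 x 60 + 15) - (1 x 60 + 15) = 255 - 75 = 180 minutes
= 3 hours

Final answer: 3 hours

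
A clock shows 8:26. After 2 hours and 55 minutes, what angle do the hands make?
First find the time 2 hours and 55 minutes after 8:26.
Total minutes: 8 x 60 + 26 + 2 x 60 + 55 = 681.
681 mod 720 = 681 minutes = 11:21.
Now compute the angle at 11:21:
Hour hand: 11 x 30 + 21 x 0.5 = 340.5 degrees
Minute hand: 21 x 6 = 126 degrees
Difference: |340.5 - 126| = 214.5 degrees
Smaller angle: 360 - 214.5 = 145.5 degrees

Final answer: 145.5 degrees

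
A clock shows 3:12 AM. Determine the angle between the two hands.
Hour hand position: 3 x 30 + 12 x 0.5 = 96 degrees
Minute hand position: 12 x 6 = 72 degrees
Difference: |96 - 72| = 24 degrees
The angle between the hands is 24 degrees

Final answer: 24 degrees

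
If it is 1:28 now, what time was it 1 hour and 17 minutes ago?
Starting time: 1:28 = 88 total minutes past 12:00
Subtracting: 1 hour and 17 minutes = 77 minutes
88 - 77 = 11 minutes
= 11 minutes past 12:00 = 12:11

Final answer: 12:11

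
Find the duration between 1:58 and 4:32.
From 1:58 to 4:32:
(4 x 60 + 32) - (1 x 60 + 58) = 272 - 118 = 154 minutes
= 2 hours and 34 minutes

Final answer: 2 hours and 34 minutes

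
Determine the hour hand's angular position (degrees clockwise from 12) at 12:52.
The hour hand moves 30 degrees per hour and 0.5 degrees per minute.
At 12:52: (0) x 30 + 52 x 0.5 = 0 + 26 = 26 degrees

Final answer: 26 degrees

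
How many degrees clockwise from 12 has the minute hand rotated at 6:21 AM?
The minute hand moves 6 degrees per minute.
At 6:21: 21 x 6 = 126 degrees

Final answer: 126 degrees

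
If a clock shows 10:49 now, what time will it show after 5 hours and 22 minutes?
Starting time: 10:49
Adding 22 minutes to 49 minutes: 49 + 22 = 71 minutes = 1 hour and 11 minutes
Adding 5 hours: 10 + 5 + 1 (carry) = 16 - 12 = 4
Final time: 4:11

Final answer: 4:11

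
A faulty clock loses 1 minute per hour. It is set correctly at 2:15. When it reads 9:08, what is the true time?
For every 60 true minutes, the faulty clock advances 59 minutes, so 1 faulty-clock minute corresponds to 60/59 true minutes.
From 2:15 to 9:08 on the faulty dial is 413 minutes.
True elapsed: 413 x 60/59 = 420 minutes = 7 hours.
True time: 2:15 + 7 hours = 9:15.

Final answer: 9:15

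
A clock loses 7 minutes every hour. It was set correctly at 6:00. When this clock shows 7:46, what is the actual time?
For every 60 true minutes, the faulty clock advances 53 minutes, so 1 faulty-clock minute corresponds to 60/53 true minutes.
From 6:00 to 7:46 on the faulty dial is 106 minutes.
True elapsed: 106 x 60/53 = 120 minutes = 2 hours.
True time: 6:00 + 2 hours = 8:00.

Final answer: 8:00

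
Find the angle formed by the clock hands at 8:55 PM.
Hour hand position: 8 x 30 + 55 x 0.5 = 267.5 degrees
Minute hand position: 55 x 6 = 330 degrees
Difference: |267.5 - 330| = 62.5 degrees
The angle between the hands is 62.5 degrees

Final answer: 62.5 degrees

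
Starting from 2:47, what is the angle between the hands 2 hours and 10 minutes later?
First find the time 2 hours and 10 minutes after 2:47.
Total minutes: 2 x 60 + 47 + 2 x 60 + 10 = 297.
297 mod 720 = 297 minutes = 4:57.
Now compute the angle at 4:57:
Hour hand: 4 x 30 + 57 x 0.5 = 148.5 degrees
Minute hand: 57 x 6 = 342 degrees
Difference: |148.5 - 342| = 193.5 degrees
Smaller angle: 360 - 193.5 = 166.5 degrees

Final answer: 166.5 degrees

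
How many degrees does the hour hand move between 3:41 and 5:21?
The hour hand moves 0.5 degrees per minute.
Time elapsed: 5:21 - 3:41 = 100 minutes
Angular displacement: 100 x 0.5 = 50 degrees

Final answer: 50 degrees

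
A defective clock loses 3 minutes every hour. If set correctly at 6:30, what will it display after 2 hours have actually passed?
For every 60 true minutes, the faulty clock advances 60 - 3 = 57 minutes.
True elapsed: 2 hours = 120 minutes.
Faulty clock advances: 120 x 57/60 = 114 minutes (drift: 6 minutes behind).
Shown time: 6:30 + 114 minutes = 8:24.

Final answer: 8:24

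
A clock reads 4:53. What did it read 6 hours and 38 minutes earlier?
Starting time: 4:53 = 293 total minutes past 12:00
Subtracting: 6 hours and 38 minutes = 398 minutes
293 - 398 = -105 (negative, add 12 hours = 720) = 615 minutes
= 10 hours and 15 minutes past 12:00 = 10:15

Final answer: 10:15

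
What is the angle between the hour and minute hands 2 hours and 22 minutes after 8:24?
First find the time 2 hours and 22 minutes after 8:24.
Total minutes: 8 x 60 + 24 + 2 x 60 + 22 = 646.
646 mod 720 = 646 minutes = 10:46.
Now compute the angle at 10:46:
Hour hand: 10 x 30 + 46 x 0.5 = 323 degrees
Minute hand: 46 x 6 = 276 degrees
Difference: |323 - 276| = 47 degrees
The angle is 47 degrees

Final answer: 47 degrees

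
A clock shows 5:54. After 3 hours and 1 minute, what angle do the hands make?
First find the time 3 hours and 1 minute after 5:54.
Total minutes: 5 x 60 + 54 + 3 x 60 + 1 = 535.
535 mod 720 = 535 minutes = 8:55.
Now compute the angle at 8:55:
Hour hand: 8 x 30 + 55 x 0.5 = 267.5 degrees
Minute hand: 55 x 6 = 330 degrees
Difference: |267.5 - 330| = 62.5 degrees
The angle is 62.5 degrees

Final answer: 62.5 degrees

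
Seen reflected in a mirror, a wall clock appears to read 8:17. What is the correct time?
Reflection across the vertical (12-6) axis maps a hand at angle A degrees to (360 - A) degrees, which sends a reading of T minutes past 12:00 to (720 - T) minutes past 12:00.
Mirror reads 8:17 = 497 minutes past 12:00.
Actual time: (720 - 497) mod 720 = 223 minutes = 3:43.

Final answer: 3:43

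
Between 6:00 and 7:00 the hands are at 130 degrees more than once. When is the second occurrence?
At t minutes past 6:00, the hour hand is at 30 x 6 + 0.5t degrees and the minute hand is at 6t degrees.
The smaller angle between them is 130 degrees when |30H - 5.5t| = 130 or |30H - 5.5t| = 230.
With H = 6, solve 30 x 6 - 5.5t = +/- target for each target:
  t = (30 x 6 - 130) / 5.5 = 9.09
  t = (30 x 6 + 130) / 5.5 = 56.36
  t = (30 x 6 - 230) / 5.5 = -9.09 (outside (0, 60))
  t = (30 x 6 + 230) / 5.5 = 74.55 (outside (0, 60))
Valid solutions in (0, 60): {9.09, 56.36} minutes.
The second occurrence is t = 56.36 minutes.
The hands form a 130-degree angle at 56.36 minutes past 6:00.

Final answer: 56.36 minutes past 6:00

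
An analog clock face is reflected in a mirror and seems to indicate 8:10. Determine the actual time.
Reflection across the vertical (12-6) axis maps a hand at angle A degrees to (360 - A) degrees, which sends a reading of T minutes past 12:00 to (720 - T) minutes past 12:00.
Mirror reads 8:10 = 490 minutes past 12:00.
Actual time: (720 - 490) mod 720 = 230 minutes = 3:50.

Final answer: 3:50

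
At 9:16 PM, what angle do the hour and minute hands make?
Hour hand position: 9 x 30 + 16 x 0.5 = 278 degrees
Minute hand position: 16 x 6 = 96 degrees
Difference: |278 - 96| = 182 degrees
Since 182 > 180, the smaller angle is 360 - 182 = 178 degrees

Final answer: 178 degrees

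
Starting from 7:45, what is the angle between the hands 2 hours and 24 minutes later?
First find the time 2 hours and 24 minutes after 7:45.
Total minutes: 7 x 60 + 45 + 2 x 60 + 24 = 609.
609 mod 720 = 609 minutes = 10:09.
Now compute the angle at 10:09:
Hour hand: 10 x 30 + 9 x 0.5 = 304.5 degrees
Minute hand: 9 x 6 = 54 degrees
Difference: |304.5 - 54| = 250.5 degrees
Smaller angle: 360 - 250.5 = 109.5 degrees

Final answer: 109.5 degrees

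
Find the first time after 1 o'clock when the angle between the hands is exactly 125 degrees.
At t minutes past 1:00, the hour hand is at 30 x 1 + 0.5t degrees and the minute hand is at 6t degrees.
The smaller angle between them is 125 degrees when |30H - 5.5t| = 125 or |30H - 5.5t| = 235.
With H = 1, solve 30 x 1 - 5.5t = +/- target for each target:
  t = (30 x 1 - 125) / 5.5 = -17.27 (outside (0, 60))
  t = (30 x 1 + 125) / 5.5 = 28.18
  t = (30 x 1 - 235) / 5.5 = -37.27 (outside (0, 60))
  t = (30 x 1 + 235) / 5.5 = 48.18
Valid solutions in (0, 60): {28.18, 48.18} minutes.
The first occurrence is t = 28.18 minutes.
The hands form a 125-degree angle at 28.18 minutes past 1:00.

Final answer: 28.18 minutes past 1:00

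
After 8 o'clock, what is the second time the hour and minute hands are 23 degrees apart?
At t minutes past 8:00, the hour hand is at 30 x 8 + 0.5t degrees and the minute hand is at 6t degrees.
The smaller angle between them is 23 degrees when |30H - 5.5t| = 23 or |30H - 5.5t| = 337.
With H = 8, solve 30 x 8 - 5.5t = +/- target for each target:
  t = (30 x 8 - 23) / 5.5 = 39.45
  t = (30 x 8 + 23) / 5.5 = 47.82
  t = (30 x 8 - 337) / 5.5 = -17.64 (outside (0, 60))
  t = (30 x 8 + 337) / 5.5 = 104.91 (outside (0, 60))
Valid solutions in (0, 60): {39.45, 47.82} minutes.
The second occurrence is t = 47.82 minutes.
The hands form a 23-degree angle at 47.82 minutes past 8:00.

Final answer: 47.82 minutes past 8:00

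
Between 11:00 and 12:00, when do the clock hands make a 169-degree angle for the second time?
At t minutes past 11:00, the hour hand is at 30 x 11 + 0.5t degrees and the minute hand is at 6t degrees.
The smaller angle between them is 169 degrees when |30H - 5.5t| = 169 or |30H - 5.5t| = 191.
With H = 11, solve 30 x 11 - 5.5t = +/- target for each target:
  t = (30 x 11 - 169) / 5.5 = 29.27
  t = (30 x 11 + 169) / 5.5 = 90.73 (outside (0, 60))
  t = (30 x 11 - 191) / 5.5 = 25.27
  t = (30 x 11 + 191) / 5.5 = 94.73 (outside (0, 60))
Valid solutions in (0, 60): {25.27, 29.27} minutes.
The second occurrence is t = 29.27 minutes.
The hands form a 169-degree angle at 29.27 minutes past 11:00.

Final answer: 29.27 minutes past 11:00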